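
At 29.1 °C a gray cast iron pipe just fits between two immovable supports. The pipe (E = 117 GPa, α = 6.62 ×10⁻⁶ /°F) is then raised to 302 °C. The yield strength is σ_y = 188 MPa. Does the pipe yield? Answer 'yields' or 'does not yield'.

α = 6.62×10⁻⁶/°F × 9/5 = 11.9×10⁻⁶/K.
ΔT = 272.9 K. Constrained thermal stress σ = E·α·ΔT = 117.0×10³ MPa × 11.9×10⁻⁶ × 272.9 = 380 MPa (compressive).
Compare to σ_y = 188 MPa: σ ≥ σ_y, so it yields.

yields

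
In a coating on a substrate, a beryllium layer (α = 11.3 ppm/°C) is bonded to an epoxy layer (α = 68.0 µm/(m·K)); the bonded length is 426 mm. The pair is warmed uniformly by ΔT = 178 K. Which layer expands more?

epoxy

α(beryllium) = 11.3×10⁻⁶/K vs α(epoxy) = 68.0×10⁻⁶/K.
Higher α expands more for the same ΔT: epoxy.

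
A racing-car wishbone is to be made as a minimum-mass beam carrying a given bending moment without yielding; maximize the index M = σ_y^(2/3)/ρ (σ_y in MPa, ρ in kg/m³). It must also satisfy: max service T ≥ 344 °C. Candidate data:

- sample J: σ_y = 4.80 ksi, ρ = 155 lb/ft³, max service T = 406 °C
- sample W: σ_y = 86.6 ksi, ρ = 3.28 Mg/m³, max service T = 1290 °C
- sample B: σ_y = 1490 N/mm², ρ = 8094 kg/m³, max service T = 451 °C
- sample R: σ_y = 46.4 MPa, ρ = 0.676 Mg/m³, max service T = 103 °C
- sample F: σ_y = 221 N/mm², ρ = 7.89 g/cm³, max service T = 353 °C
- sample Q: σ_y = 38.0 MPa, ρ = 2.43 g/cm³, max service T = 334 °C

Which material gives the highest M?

sample W

Screen on constraints: max service T ≥ 344 °C. Survivors: sample J, sample W, sample B, sample F.
In SI units:
  sample J: σ_y = 33.09 MPa, ρ = 2483 kg/m³
  sample W: σ_y = 597.1 MPa, ρ = 3280 kg/m³
  sample B: σ_y = 1490 MPa, ρ = 8094 kg/m³
  sample F: σ_y = 221.0 MPa, ρ = 7890 kg/m³
  sample W: M = 21.6×10⁻³
  sample B: M = 16.1×10⁻³
  sample F: M = 4.63×10⁻³
  sample J: M = 4.15×10⁻³
Highest index: sample W.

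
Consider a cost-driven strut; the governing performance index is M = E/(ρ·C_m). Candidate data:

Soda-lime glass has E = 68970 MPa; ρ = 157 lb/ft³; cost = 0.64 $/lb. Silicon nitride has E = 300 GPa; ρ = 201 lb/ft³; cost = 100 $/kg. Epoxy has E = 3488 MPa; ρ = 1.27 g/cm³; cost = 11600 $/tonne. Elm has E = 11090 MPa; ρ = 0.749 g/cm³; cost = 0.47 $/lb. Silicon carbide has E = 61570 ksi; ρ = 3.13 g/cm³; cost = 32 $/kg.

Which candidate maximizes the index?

soda-lime glass

Putting every candidate on a common basis:
  soda-lime glass: E = 68.97 GPa, ρ = 2515 kg/m³, cost = 1.411 $/kg
  silicon nitride: E = 300.0 GPa, ρ = 3220 kg/m³, cost = 100.0 $/kg
  epoxy: E = 3.488 GPa, ρ = 1270 kg/m³, cost = 11.60 $/kg
  elm: E = 11.09 GPa, ρ = 749.0 kg/m³, cost = 1.036 $/kg
  silicon carbide: E = 424.5 GPa, ρ = 3130 kg/m³, cost = 32.00 $/kg
  soda-lime glass: M = 19.4 MN·m per $
  elm: M = 14.3 MN·m per $
  silicon carbide: M = 4.24 MN·m per $
  silicon nitride: M = 0.932 MN·m per $
  epoxy: M = 0.237 MN·m per $
Soda-lime glass ranks first.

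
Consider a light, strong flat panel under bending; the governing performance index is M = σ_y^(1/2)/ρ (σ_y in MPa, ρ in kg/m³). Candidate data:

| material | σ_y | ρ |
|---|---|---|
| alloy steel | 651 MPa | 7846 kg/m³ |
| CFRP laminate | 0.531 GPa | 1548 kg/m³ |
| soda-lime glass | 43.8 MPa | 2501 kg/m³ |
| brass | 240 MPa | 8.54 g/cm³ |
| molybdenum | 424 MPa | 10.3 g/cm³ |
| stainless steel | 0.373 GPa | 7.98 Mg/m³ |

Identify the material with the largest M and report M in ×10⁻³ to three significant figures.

Putting every candidate on a common basis:
  alloy steel: σ_y = 651.0 MPa, ρ = 7846 kg/m³
  CFRP laminate: σ_y = 531.0 MPa, ρ = 1548 kg/m³
  soda-lime glass: σ_y = 43.80 MPa, ρ = 2501 kg/m³
  brass: σ_y = 240.0 MPa, ρ = 8540 kg/m³
  molybdenum: σ_y = 424.0 MPa, ρ = 10300 kg/m³
  stainless steel: σ_y = 373.0 MPa, ρ = 7980 kg/m³
  CFRP laminate: M = 14.9×10⁻³
  alloy steel: M = 3.25×10⁻³
  soda-lime glass: M = 2.65×10⁻³
  stainless steel: M = 2.42×10⁻³
  molybdenum: M = 2.00×10⁻³
  brass: M = 1.81×10⁻³
Highest index: CFRP laminate.

CFRP laminate, M = 14.9×10⁻³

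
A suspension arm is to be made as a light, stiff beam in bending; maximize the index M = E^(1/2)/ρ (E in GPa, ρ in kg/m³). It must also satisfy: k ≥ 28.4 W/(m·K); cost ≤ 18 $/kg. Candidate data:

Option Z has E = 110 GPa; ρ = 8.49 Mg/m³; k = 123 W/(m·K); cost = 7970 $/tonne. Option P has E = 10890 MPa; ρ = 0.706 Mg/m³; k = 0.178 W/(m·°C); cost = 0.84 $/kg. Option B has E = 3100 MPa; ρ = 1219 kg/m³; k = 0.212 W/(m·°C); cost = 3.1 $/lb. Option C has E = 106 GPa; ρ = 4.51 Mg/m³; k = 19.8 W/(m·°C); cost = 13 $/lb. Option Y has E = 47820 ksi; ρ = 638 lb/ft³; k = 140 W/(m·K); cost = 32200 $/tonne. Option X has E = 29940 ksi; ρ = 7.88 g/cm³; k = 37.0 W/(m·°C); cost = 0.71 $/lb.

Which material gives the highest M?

Screen on constraints: k ≥ 28.4 W/(m·K); cost ≤ 18 $/kg. Survivors: option Z, option X.
In SI units:
  option Z: E = 110.0 GPa, ρ = 8490 kg/m³
  option X: E = 206.4 GPa, ρ = 7880 kg/m³
  option X: M = 1.82×10⁻³
  option Z: M = 1.24×10⁻³
Highest index: option X.

option X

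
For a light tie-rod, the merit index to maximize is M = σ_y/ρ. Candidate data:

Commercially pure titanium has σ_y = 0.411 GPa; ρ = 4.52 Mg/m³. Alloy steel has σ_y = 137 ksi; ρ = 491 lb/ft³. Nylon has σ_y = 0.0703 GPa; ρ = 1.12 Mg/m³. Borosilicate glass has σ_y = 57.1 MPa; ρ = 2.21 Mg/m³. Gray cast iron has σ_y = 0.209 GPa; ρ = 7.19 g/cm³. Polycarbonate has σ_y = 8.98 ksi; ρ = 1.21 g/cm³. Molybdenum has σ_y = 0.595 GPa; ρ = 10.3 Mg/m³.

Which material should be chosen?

alloy steel

After converting to SI:
  commercially pure titanium: σ_y = 411.0 MPa, ρ = 4520 kg/m³
  alloy steel: σ_y = 944.6 MPa, ρ = 7865 kg/m³
  nylon: σ_y = 70.30 MPa, ρ = 1120 kg/m³
  borosilicate glass: σ_y = 57.10 MPa, ρ = 2210 kg/m³
  gray cast iron: σ_y = 209.0 MPa, ρ = 7190 kg/m³
  polycarbonate: σ_y = 61.91 MPa, ρ = 1210 kg/m³
  molybdenum: σ_y = 595.0 MPa, ρ = 10300 kg/m³
  alloy steel: M = 120 kN·m/kg
  commercially pure titanium: M = 90.9 kN·m/kg
  nylon: M = 62.8 kN·m/kg
  molybdenum: M = 57.8 kN·m/kg
  polycarbonate: M = 51.2 kN·m/kg
  gray cast iron: M = 29.1 kN·m/kg
  borosilicate glass: M = 25.8 kN·m/kg
The maximum is for alloy steel.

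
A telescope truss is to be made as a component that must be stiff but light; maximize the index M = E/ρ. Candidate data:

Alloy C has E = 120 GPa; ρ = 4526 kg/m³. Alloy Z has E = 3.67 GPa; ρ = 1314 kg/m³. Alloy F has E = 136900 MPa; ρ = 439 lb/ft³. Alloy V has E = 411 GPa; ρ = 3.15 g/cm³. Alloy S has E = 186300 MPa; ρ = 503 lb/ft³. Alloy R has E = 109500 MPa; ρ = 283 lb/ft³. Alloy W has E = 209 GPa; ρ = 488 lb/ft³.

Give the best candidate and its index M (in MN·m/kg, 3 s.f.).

After converting to SI:
  alloy C: E = 120.0 GPa, ρ = 4526 kg/m³
  alloy Z: E = 3.670 GPa, ρ = 1314 kg/m³
  alloy F: E = 136.9 GPa, ρ = 7032 kg/m³
  alloy V: E = 411.0 GPa, ρ = 3150 kg/m³
  alloy S: E = 186.3 GPa, ρ = 8057 kg/m³
  alloy R: E = 109.5 GPa, ρ = 4533 kg/m³
  alloy W: E = 209.0 GPa, ρ = 7817 kg/m³
  alloy V: M = 130 MN·m/kg
  alloy W: M = 26.7 MN·m/kg
  alloy C: M = 26.5 MN·m/kg
  alloy R: M = 24.2 MN·m/kg
  alloy S: M = 23.1 MN·m/kg
  alloy F: M = 19.5 MN·m/kg
  alloy Z: M = 2.79 MN·m/kg
The maximum is for alloy V.

alloy V, M = 130 MN·m/kg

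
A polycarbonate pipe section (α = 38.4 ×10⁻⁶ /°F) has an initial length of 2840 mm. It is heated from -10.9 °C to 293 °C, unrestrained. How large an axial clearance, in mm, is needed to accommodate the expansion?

59.7 mm

Convert α: 38.4×10⁻⁶/°F × (9/5) = 69.1×10⁻⁶/K.
ΔT = 293 − (-10.9) = 303.9 K.
ΔL = α·L₀·ΔT = 69.1×10⁻⁶ × 2840 mm × 303.9 K = 59.7 mm.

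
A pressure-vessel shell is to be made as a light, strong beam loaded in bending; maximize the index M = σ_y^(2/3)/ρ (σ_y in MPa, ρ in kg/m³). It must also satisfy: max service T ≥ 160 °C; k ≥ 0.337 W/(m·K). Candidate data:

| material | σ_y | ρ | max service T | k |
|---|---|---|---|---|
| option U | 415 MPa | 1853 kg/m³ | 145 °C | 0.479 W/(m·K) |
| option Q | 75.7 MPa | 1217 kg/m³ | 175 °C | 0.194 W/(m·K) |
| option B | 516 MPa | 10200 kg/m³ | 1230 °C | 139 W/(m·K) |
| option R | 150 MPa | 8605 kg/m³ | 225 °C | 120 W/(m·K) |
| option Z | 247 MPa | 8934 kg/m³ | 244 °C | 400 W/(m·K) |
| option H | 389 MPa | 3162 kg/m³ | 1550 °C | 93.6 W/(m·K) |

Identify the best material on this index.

Screen on constraints: max service T ≥ 160 °C; k ≥ 0.337 W/(m·K). Survivors: option B, option R, option Z, option H.
Computing M directly (units already consistent):
  option H: M = 16.9×10⁻³
  option B: M = 6.31×10⁻³
  option Z: M = 4.41×10⁻³
  option R: M = 3.28×10⁻³
Option H ranks first.

option H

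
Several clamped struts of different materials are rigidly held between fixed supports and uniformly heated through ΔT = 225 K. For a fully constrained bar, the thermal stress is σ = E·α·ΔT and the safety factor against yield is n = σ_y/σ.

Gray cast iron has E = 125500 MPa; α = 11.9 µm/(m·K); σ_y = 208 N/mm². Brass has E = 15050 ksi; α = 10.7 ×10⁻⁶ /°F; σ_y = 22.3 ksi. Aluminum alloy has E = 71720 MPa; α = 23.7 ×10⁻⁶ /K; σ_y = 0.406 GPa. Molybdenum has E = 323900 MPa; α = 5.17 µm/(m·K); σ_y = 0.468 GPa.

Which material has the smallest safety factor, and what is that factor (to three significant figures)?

Converting E to GPa, α to ×10⁻⁶/K, σ_y to MPa, then σ and n for each:
  gray cast iron: E = 125.5, α = 11.9, σ_y = 208.0 → σ = 336 MPa, n = 0.619
  brass: E = 103.8, α = 19.3, σ_y = 153.8 → σ = 450 MPa, n = 0.342
  aluminum alloy: E = 71.72, α = 23.7, σ_y = 406.0 → σ = 382 MPa, n = 1.06
  molybdenum: E = 323.9, α = 5.17, σ_y = 468.0 → σ = 377 MPa, n = 1.24
Smallest n: brass with n = 0.342.

brass, n = 0.342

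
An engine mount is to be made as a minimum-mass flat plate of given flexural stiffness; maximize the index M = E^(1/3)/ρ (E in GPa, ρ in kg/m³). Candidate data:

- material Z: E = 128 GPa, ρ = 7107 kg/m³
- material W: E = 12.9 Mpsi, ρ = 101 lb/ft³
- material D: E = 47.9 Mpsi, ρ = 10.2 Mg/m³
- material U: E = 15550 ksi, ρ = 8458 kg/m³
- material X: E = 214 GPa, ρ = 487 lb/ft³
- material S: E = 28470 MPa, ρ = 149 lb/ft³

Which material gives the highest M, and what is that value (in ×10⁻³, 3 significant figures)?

After converting to SI:
  material Z: E = 128.0 GPa, ρ = 7107 kg/m³
  material W: E = 88.94 GPa, ρ = 1618 kg/m³
  material D: E = 330.3 GPa, ρ = 10200 kg/m³
  material U: E = 107.2 GPa, ρ = 8458 kg/m³
  material X: E = 214.0 GPa, ρ = 7801 kg/m³
  material S: E = 28.47 GPa, ρ = 2387 kg/m³
  material W: M = 2.76×10⁻³
  material S: M = 1.28×10⁻³
  material X: M = 0.767×10⁻³
  material Z: M = 0.709×10⁻³
  material D: M = 0.678×10⁻³
  material U: M = 0.562×10⁻³
The maximum is for material W.

material W, M = 2.76×10⁻³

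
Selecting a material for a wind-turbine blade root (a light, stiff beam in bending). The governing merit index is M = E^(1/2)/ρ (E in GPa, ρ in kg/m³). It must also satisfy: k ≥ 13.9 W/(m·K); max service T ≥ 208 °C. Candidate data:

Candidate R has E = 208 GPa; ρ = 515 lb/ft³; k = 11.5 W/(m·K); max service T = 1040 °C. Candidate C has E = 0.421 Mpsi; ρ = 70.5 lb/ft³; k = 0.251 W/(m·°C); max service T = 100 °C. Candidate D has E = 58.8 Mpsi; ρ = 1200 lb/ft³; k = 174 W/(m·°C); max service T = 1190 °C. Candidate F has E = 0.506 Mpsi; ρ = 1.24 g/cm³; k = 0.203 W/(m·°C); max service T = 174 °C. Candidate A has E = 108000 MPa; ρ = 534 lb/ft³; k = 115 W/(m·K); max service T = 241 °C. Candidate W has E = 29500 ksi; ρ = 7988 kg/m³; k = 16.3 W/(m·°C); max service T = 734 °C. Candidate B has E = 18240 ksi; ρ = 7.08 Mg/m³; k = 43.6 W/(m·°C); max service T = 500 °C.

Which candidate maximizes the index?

candidate W

Screen on constraints: k ≥ 13.9 W/(m·K); max service T ≥ 208 °C. Survivors: candidate D, candidate A, candidate W, candidate B.
After converting to SI:
  candidate D: E = 405.4 GPa, ρ = 19220 kg/m³
  candidate A: E = 108.0 GPa, ρ = 8554 kg/m³
  candidate W: E = 203.4 GPa, ρ = 7988 kg/m³
  candidate B: E = 125.8 GPa, ρ = 7080 kg/m³
  candidate W: M = 1.79×10⁻³
  candidate B: M = 1.58×10⁻³
  candidate A: M = 1.21×10⁻³
  candidate D: M = 1.05×10⁻³
Candidate W ranks first.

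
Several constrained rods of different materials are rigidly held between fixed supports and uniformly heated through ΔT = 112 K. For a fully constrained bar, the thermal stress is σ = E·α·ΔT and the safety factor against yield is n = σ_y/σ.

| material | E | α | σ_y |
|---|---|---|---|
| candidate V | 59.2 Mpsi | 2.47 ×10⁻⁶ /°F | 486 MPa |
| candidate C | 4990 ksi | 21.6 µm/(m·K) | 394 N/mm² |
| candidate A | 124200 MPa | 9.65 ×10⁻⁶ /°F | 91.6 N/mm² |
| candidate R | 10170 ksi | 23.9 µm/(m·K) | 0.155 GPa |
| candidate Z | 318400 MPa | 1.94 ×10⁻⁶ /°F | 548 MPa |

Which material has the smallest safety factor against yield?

candidate A

Converting E to GPa, α to ×10⁻⁶/K, σ_y to MPa, then σ and n for each:
  candidate V: E = 408.2, α = 4.45, σ_y = 486.0 → σ = 203 MPa, n = 2.39
  candidate C: E = 34.40, α = 21.6, σ_y = 394.0 → σ = 83.2 MPa, n = 4.73
  candidate A: E = 124.2, α = 17.4, σ_y = 91.60 → σ = 242 MPa, n = 0.379
  candidate R: E = 70.12, α = 23.9, σ_y = 155.0 → σ = 188 MPa, n = 0.826
  candidate Z: E = 318.4, α = 3.49, σ_y = 548.0 → σ = 125 MPa, n = 4.40
Smallest n: candidate A with n = 0.379.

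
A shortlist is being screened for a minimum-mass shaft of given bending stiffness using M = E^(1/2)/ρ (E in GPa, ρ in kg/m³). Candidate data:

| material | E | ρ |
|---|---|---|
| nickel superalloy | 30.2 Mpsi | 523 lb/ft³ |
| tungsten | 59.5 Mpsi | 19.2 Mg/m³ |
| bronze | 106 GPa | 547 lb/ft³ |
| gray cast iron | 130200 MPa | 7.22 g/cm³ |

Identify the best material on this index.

nickel superalloy

After converting to SI:
  nickel superalloy: E = 208.2 GPa, ρ = 8378 kg/m³
  tungsten: E = 410.2 GPa, ρ = 19200 kg/m³
  bronze: E = 106.0 GPa, ρ = 8762 kg/m³
  gray cast iron: E = 130.2 GPa, ρ = 7220 kg/m³
  nickel superalloy: M = 1.72×10⁻³
  gray cast iron: M = 1.58×10⁻³
  bronze: M = 1.18×10⁻³
  tungsten: M = 1.05×10⁻³
Nickel superalloy ranks first.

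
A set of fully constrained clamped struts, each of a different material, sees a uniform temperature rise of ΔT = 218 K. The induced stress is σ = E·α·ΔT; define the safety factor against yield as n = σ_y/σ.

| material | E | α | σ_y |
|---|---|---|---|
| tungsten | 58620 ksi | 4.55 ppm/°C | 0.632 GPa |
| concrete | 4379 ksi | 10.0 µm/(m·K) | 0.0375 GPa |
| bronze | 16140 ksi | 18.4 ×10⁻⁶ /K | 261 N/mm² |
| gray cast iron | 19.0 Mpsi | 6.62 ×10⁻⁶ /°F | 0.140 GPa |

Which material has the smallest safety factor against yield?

gray cast iron

In consistent units (E in GPa, α in ×10⁻⁶/K, σ_y in MPa):
  tungsten: E = 404.2, α = 4.55, σ_y = 632.0 → σ = 401 MPa, n = 1.58
  concrete: E = 30.19, α = 10.0, σ_y = 37.50 → σ = 65.8 MPa, n = 0.570
  bronze: E = 111.3, α = 18.4, σ_y = 261.0 → σ = 446 MPa, n = 0.585
  gray cast iron: E = 131.0, α = 11.9, σ_y = 140.0 → σ = 340 MPa, n = 0.411
The minimum is gray cast iron at n = 0.411.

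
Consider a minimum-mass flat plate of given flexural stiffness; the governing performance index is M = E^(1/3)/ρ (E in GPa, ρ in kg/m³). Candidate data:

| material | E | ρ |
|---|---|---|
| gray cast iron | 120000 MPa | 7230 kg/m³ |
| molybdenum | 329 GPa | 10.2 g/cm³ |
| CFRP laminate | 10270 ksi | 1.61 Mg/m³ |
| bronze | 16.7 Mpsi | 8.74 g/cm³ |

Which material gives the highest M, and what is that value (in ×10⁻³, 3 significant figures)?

Putting every candidate on a common basis:
  gray cast iron: E = 120.0 GPa, ρ = 7230 kg/m³
  molybdenum: E = 329.0 GPa, ρ = 10200 kg/m³
  CFRP laminate: E = 70.81 GPa, ρ = 1610 kg/m³
  bronze: E = 115.1 GPa, ρ = 8740 kg/m³
  CFRP laminate: M = 2.57×10⁻³
  gray cast iron: M = 0.682×10⁻³
  molybdenum: M = 0.677×10⁻³
  bronze: M = 0.557×10⁻³
Highest index: CFRP laminate.

CFRP laminate, M = 2.57×10⁻³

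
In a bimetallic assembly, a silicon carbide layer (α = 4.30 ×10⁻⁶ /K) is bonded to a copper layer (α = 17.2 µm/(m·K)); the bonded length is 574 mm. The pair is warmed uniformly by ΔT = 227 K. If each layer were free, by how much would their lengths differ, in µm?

1680 µm

Δα = |4.30 − 17.2|×10⁻⁶/K = 12.9×10⁻⁶/K.
ΔL_mismatch = Δα·L·ΔT = 12.9×10⁻⁶ × 574.0 mm × 227.0 K = 1680 µm.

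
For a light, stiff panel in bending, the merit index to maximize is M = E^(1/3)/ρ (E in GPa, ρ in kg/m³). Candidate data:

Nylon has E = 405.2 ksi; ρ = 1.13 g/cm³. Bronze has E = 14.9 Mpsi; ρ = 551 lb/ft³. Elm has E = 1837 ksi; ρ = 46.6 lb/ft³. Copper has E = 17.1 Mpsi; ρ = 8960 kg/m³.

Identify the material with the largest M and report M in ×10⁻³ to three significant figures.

elm, M = 3.12×10⁻³

Normalizing units and computing the index:
  nylon: E = 2.794 GPa, ρ = 1130 kg/m³
  bronze: E = 102.7 GPa, ρ = 8826 kg/m³
  elm: E = 12.67 GPa, ρ = 746.5 kg/m³
  copper: E = 117.9 GPa, ρ = 8960 kg/m³
  elm: M = 3.12×10⁻³
  nylon: M = 1.25×10⁻³
  copper: M = 0.547×10⁻³
  bronze: M = 0.531×10⁻³
Highest index: elm.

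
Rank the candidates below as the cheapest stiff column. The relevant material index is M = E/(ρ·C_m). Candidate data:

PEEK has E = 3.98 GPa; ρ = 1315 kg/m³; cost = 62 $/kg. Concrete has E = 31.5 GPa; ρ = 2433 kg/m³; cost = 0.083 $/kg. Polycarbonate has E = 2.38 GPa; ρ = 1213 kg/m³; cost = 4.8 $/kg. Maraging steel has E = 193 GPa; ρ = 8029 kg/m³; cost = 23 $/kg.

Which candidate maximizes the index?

concrete

Per-candidate index values:
  concrete: M = 156 MN·m per $
  maraging steel: M = 1.05 MN·m per $
  polycarbonate: M = 0.409 MN·m per $
  PEEK: M = 0.0488 MN·m per $
Concrete has the largest M.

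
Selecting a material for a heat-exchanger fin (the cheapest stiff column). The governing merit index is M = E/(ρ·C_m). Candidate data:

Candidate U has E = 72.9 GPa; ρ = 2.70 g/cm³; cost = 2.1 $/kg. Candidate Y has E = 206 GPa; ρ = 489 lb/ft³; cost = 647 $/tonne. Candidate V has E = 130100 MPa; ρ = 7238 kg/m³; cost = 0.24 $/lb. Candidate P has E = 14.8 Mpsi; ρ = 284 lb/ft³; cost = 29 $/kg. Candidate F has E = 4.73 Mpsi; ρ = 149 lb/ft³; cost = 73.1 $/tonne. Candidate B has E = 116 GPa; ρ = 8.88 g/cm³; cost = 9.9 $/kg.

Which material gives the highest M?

Putting every candidate on a common basis:
  candidate U: E = 72.90 GPa, ρ = 2700 kg/m³, cost = 2.100 $/kg
  candidate Y: E = 206.0 GPa, ρ = 7833 kg/m³, cost = 0.6470 $/kg
  candidate V: E = 130.1 GPa, ρ = 7238 kg/m³, cost = 0.5291 $/kg
  candidate P: E = 102.0 GPa, ρ = 4549 kg/m³, cost = 29.00 $/kg
  candidate F: E = 32.61 GPa, ρ = 2387 kg/m³, cost = 0.07310 $/kg
  candidate B: E = 116.0 GPa, ρ = 8880 kg/m³, cost = 9.900 $/kg
  candidate F: M = 187 MN·m per $
  candidate Y: M = 40.6 MN·m per $
  candidate V: M = 34.0 MN·m per $
  candidate U: M = 12.9 MN·m per $
  candidate B: M = 1.32 MN·m per $
  candidate P: M = 0.773 MN·m per $
Highest index: candidate F.

candidate F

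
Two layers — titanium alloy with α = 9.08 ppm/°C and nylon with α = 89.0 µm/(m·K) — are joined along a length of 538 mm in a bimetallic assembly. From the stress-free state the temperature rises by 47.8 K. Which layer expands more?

nylon

α(titanium alloy) = 9.08×10⁻⁶/K vs α(nylon) = 89.0×10⁻⁶/K.
Higher α expands more for the same ΔT: nylon.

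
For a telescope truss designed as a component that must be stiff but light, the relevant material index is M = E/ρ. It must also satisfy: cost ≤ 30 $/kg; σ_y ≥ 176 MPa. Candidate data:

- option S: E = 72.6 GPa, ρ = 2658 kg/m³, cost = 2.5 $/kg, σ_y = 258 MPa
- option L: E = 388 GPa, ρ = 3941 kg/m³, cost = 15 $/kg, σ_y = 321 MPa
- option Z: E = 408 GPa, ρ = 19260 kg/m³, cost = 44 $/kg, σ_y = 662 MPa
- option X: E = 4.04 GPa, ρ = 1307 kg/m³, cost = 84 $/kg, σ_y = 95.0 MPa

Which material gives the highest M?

Screen on constraints: cost ≤ 30 $/kg; σ_y ≥ 176 MPa. Survivors: option S, option L.
Evaluate M for each candidate:
  option L: M = 98.5 MN·m/kg
  option S: M = 27.3 MN·m/kg
Highest index: option L.

option L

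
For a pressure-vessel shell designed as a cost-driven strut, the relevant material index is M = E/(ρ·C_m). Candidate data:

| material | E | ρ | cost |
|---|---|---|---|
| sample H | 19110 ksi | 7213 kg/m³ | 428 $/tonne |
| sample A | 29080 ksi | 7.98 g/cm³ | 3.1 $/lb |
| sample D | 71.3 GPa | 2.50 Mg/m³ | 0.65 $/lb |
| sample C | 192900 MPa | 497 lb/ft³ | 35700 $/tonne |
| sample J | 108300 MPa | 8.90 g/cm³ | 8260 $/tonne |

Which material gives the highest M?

sample H

Convert each candidate to consistent units, then evaluate M:
  sample H: E = 131.8 GPa, ρ = 7213 kg/m³, cost = 0.4280 $/kg
  sample A: E = 200.5 GPa, ρ = 7980 kg/m³, cost = 6.834 $/kg
  sample D: E = 71.30 GPa, ρ = 2500 kg/m³, cost = 1.433 $/kg
  sample C: E = 192.9 GPa, ρ = 7961 kg/m³, cost = 35.70 $/kg
  sample J: E = 108.3 GPa, ρ = 8900 kg/m³, cost = 8.260 $/kg
  sample H: M = 42.7 MN·m per $
  sample D: M = 19.9 MN·m per $
  sample A: M = 3.68 MN·m per $
  sample J: M = 1.47 MN·m per $
  sample C: M = 0.679 MN·m per $
Sample H has the largest M.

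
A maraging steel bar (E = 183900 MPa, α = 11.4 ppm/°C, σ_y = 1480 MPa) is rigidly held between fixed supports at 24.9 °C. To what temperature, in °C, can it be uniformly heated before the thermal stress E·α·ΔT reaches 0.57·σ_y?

E = 183900 MPa = 183.9 GPa.
E·α·ΔT = 843.6 MPa ⇒ ΔT = 843.6 / (183.9×10³ × 11.4×10⁻⁶) = 402.4 K.
T = 24.9 + 402.4 = 427.3 °C.

427 °C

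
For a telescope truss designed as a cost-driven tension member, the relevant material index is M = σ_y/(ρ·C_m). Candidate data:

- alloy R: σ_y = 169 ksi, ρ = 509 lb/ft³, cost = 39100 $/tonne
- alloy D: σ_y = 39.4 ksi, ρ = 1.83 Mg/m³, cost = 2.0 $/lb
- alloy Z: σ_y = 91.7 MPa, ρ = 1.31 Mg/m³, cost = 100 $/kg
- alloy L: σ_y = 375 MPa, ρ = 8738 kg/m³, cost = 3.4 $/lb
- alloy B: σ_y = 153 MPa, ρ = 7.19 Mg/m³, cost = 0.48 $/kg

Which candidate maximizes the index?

alloy B

Normalizing units and computing the index:
  alloy R: σ_y = 1165 MPa, ρ = 8153 kg/m³, cost = 39.10 $/kg
  alloy D: σ_y = 271.7 MPa, ρ = 1830 kg/m³, cost = 4.409 $/kg
  alloy Z: σ_y = 91.70 MPa, ρ = 1310 kg/m³, cost = 100.0 $/kg
  alloy L: σ_y = 375.0 MPa, ρ = 8738 kg/m³, cost = 7.496 $/kg
  alloy B: σ_y = 153.0 MPa, ρ = 7190 kg/m³, cost = 0.4800 $/kg
  alloy B: M = 44.3 kN·m per $
  alloy D: M = 33.7 kN·m per $
  alloy L: M = 5.73 kN·m per $
  alloy R: M = 3.66 kN·m per $
  alloy Z: M = 0.700 kN·m per $
Alloy B ranks first.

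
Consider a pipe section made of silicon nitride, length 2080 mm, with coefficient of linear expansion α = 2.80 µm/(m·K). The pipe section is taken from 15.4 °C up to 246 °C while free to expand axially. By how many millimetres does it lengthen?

ΔT = 246 − 15.4 = 230.6 K.
ΔL = α·L₀·ΔT = 2.80×10⁻⁶ × 2080 mm × 230.6 K = 1.34 mm.

1.34 mm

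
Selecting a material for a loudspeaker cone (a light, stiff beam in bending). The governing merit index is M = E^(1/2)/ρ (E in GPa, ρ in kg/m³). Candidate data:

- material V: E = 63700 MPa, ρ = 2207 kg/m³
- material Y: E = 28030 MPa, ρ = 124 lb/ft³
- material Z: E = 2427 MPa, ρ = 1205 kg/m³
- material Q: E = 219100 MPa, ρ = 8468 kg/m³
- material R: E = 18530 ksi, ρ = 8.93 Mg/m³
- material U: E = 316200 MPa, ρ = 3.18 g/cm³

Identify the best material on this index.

Convert each candidate to consistent units, then evaluate M:
  material V: E = 63.70 GPa, ρ = 2207 kg/m³
  material Y: E = 28.03 GPa, ρ = 1986 kg/m³
  material Z: E = 2.427 GPa, ρ = 1205 kg/m³
  material Q: E = 219.1 GPa, ρ = 8468 kg/m³
  material R: E = 127.8 GPa, ρ = 8930 kg/m³
  material U: E = 316.2 GPa, ρ = 3180 kg/m³
  material U: M = 5.59×10⁻³
  material V: M = 3.62×10⁻³
  material Y: M = 2.67×10⁻³
  material Q: M = 1.75×10⁻³
  material Z: M = 1.29×10⁻³
  material R: M = 1.27×10⁻³
Material U has the largest M.

material U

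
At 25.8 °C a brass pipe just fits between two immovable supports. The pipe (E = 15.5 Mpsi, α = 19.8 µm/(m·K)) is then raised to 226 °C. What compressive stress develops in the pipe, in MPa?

E = 15.5 Mpsi = 106.9 GPa.
ΔT = 200.2 K. Constrained thermal stress σ = E·α·ΔT = 106.9×10³ MPa × 19.8×10⁻⁶ × 200.2 = 424 MPa (compressive).

424 MPa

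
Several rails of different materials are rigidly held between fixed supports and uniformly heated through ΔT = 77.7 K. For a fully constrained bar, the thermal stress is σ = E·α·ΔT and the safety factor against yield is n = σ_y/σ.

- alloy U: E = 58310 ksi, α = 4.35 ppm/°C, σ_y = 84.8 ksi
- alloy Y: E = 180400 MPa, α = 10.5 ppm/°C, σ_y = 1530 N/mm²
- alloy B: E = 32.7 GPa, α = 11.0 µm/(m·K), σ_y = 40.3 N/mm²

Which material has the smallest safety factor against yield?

alloy B

In consistent units (E in GPa, α in ×10⁻⁶/K, σ_y in MPa):
  alloy U: E = 402.0, α = 4.35, σ_y = 584.7 → σ = 136 MPa, n = 4.30
  alloy Y: E = 180.4, α = 10.5, σ_y = 1530 → σ = 147 MPa, n = 10.4
  alloy B: E = 32.70, α = 11.0, σ_y = 40.30 → σ = 27.9 MPa, n = 1.44
Smallest n: alloy B with n = 1.44.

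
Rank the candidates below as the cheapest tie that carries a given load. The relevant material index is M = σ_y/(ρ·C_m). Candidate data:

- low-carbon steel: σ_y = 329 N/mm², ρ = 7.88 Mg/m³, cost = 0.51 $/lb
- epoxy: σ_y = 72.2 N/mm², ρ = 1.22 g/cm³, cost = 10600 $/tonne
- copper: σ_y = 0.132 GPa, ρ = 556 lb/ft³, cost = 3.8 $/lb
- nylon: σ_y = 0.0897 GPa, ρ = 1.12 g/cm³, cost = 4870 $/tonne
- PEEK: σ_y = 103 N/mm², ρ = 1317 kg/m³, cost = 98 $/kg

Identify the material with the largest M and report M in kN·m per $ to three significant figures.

low-carbon steel, M = 37.1 kN·m per $

In SI units:
  low-carbon steel: σ_y = 329.0 MPa, ρ = 7880 kg/m³, cost = 1.124 $/kg
  epoxy: σ_y = 72.20 MPa, ρ = 1220 kg/m³, cost = 10.60 $/kg
  copper: σ_y = 132.0 MPa, ρ = 8906 kg/m³, cost = 8.377 $/kg
  nylon: σ_y = 89.70 MPa, ρ = 1120 kg/m³, cost = 4.870 $/kg
  PEEK: σ_y = 103.0 MPa, ρ = 1317 kg/m³, cost = 98.00 $/kg
  low-carbon steel: M = 37.1 kN·m per $
  nylon: M = 16.4 kN·m per $
  epoxy: M = 5.58 kN·m per $
  copper: M = 1.77 kN·m per $
  PEEK: M = 0.798 kN·m per $
Highest index: low-carbon steel.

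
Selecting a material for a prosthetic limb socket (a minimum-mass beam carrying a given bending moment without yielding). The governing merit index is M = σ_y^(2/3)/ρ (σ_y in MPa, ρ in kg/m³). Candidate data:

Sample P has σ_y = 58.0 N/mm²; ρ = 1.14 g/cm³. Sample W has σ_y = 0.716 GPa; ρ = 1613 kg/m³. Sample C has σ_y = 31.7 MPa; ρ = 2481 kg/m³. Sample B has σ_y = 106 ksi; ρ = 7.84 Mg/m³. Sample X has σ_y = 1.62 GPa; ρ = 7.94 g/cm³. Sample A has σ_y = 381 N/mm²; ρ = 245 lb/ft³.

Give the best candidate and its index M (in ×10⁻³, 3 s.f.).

sample W, M = 49.6×10⁻³

In SI units:
  sample P: σ_y = 58.00 MPa, ρ = 1140 kg/m³
  sample W: σ_y = 716.0 MPa, ρ = 1613 kg/m³
  sample C: σ_y = 31.70 MPa, ρ = 2481 kg/m³
  sample B: σ_y = 730.8 MPa, ρ = 7840 kg/m³
  sample X: σ_y = 1620 MPa, ρ = 7940 kg/m³
  sample A: σ_y = 381.0 MPa, ρ = 3925 kg/m³
  sample W: M = 49.6×10⁻³
  sample X: M = 17.4×10⁻³
  sample A: M = 13.4×10⁻³
  sample P: M = 13.1×10⁻³
  sample B: M = 10.3×10⁻³
  sample C: M = 4.04×10⁻³
The maximum is for sample W.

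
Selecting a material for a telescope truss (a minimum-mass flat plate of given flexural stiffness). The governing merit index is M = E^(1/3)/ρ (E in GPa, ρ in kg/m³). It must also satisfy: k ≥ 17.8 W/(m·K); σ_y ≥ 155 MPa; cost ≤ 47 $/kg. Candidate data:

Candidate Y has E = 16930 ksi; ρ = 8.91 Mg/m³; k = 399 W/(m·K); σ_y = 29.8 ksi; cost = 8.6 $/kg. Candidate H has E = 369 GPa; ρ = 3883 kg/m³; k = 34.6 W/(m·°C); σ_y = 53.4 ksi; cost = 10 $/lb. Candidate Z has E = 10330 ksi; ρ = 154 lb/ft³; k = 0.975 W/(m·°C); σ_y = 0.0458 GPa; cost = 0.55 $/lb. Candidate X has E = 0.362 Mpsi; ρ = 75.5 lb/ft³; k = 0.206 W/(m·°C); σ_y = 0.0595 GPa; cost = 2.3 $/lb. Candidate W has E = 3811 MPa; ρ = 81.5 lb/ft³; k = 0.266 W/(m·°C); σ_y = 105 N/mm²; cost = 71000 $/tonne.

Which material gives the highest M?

candidate H

Screen on constraints: k ≥ 17.8 W/(m·K); σ_y ≥ 155 MPa; cost ≤ 47 $/kg. Survivors: candidate Y, candidate H.
After converting to SI:
  candidate Y: E = 116.7 GPa, ρ = 8910 kg/m³
  candidate H: E = 369.0 GPa, ρ = 3883 kg/m³
  candidate H: M = 1.85×10⁻³
  candidate Y: M = 0.549×10⁻³
The maximum is for candidate H.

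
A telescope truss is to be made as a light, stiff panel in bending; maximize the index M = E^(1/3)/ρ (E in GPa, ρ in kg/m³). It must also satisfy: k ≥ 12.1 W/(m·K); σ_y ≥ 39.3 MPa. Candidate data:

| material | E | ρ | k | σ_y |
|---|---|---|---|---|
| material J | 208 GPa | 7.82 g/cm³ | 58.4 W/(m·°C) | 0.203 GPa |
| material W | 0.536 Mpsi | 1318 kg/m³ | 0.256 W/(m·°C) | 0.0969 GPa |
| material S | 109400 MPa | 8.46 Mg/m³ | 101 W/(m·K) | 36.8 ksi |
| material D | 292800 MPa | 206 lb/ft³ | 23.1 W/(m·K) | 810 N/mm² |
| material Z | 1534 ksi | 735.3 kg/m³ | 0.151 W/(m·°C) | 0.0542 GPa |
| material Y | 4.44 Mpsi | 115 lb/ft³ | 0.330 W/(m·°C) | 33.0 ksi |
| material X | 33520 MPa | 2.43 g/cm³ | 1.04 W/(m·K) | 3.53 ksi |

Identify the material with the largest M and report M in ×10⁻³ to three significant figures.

Screen on constraints: k ≥ 12.1 W/(m·K); σ_y ≥ 39.3 MPa. Survivors: material J, material S, material D.
Normalizing units and computing the index:
  material J: E = 208.0 GPa, ρ = 7820 kg/m³
  material S: E = 109.4 GPa, ρ = 8460 kg/m³
  material D: E = 292.8 GPa, ρ = 3300 kg/m³
  material D: M = 2.01×10⁻³
  material J: M = 0.758×10⁻³
  material S: M = 0.565×10⁻³
Material D ranks first.

material D, M = 2.01×10⁻³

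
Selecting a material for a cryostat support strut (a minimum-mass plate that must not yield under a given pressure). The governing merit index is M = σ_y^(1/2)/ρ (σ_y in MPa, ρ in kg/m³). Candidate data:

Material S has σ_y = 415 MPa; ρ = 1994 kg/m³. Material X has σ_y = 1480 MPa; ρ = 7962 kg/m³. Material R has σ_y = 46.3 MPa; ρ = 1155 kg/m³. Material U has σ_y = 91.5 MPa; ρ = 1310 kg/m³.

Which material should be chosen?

material S

Computing M directly (units already consistent):
  material S: M = 10.2×10⁻³
  material U: M = 7.30×10⁻³
  material R: M = 5.89×10⁻³
  material X: M = 4.83×10⁻³
The maximum is for material S.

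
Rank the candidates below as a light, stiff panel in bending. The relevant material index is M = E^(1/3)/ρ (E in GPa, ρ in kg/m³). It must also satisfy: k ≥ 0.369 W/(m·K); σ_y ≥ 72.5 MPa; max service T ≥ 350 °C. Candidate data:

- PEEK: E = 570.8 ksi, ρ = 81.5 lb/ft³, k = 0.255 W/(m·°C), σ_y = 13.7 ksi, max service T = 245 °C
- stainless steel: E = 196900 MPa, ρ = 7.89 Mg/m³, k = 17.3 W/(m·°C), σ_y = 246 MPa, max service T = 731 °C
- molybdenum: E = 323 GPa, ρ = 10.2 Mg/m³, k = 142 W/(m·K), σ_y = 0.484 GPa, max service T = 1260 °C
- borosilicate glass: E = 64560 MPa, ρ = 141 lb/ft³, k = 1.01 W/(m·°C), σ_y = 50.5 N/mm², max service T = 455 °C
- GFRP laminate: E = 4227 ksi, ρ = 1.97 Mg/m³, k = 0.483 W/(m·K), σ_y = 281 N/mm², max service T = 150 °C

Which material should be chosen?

stainless steel

Screen on constraints: k ≥ 0.369 W/(m·K); σ_y ≥ 72.5 MPa; max service T ≥ 350 °C. Survivors: stainless steel, molybdenum.
Convert each candidate to consistent units, then evaluate M:
  stainless steel: E = 196.9 GPa, ρ = 7890 kg/m³
  molybdenum: E = 323.0 GPa, ρ = 10200 kg/m³
  stainless steel: M = 0.737×10⁻³
  molybdenum: M = 0.673×10⁻³
The maximum is for stainless steel.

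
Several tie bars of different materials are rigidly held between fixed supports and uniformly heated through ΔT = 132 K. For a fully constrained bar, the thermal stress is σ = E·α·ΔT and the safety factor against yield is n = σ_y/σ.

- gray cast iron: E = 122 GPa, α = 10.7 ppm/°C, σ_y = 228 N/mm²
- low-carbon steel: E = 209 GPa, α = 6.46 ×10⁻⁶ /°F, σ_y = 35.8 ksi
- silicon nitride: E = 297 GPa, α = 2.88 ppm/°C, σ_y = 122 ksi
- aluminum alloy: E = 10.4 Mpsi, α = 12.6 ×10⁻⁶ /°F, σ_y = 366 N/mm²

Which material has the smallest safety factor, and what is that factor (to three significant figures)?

Per material, after unit conversion:
  gray cast iron: E = 122.0, α = 10.7, σ_y = 228.0 → σ = 172 MPa, n = 1.32
  low-carbon steel: E = 209.0, α = 11.6, σ_y = 246.8 → σ = 321 MPa, n = 0.769
  silicon nitride: E = 297.0, α = 2.88, σ_y = 841.2 → σ = 113 MPa, n = 7.45
  aluminum alloy: E = 71.71, α = 22.7, σ_y = 366.0 → σ = 215 MPa, n = 1.70
The minimum is low-carbon steel at n = 0.769.

low-carbon steel, n = 0.769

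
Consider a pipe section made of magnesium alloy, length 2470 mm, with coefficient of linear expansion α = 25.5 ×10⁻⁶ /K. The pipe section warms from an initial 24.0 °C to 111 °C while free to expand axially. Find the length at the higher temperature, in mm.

ΔT = 111 − 24.0 = 87.00 K.
ΔL = α·L₀·ΔT = 25.5×10⁻⁶ × 2470 mm × 87.00 K = 5.48 mm.
L = L₀ + ΔL = 2470 + 5.48 = 2475.5 mm.

2475.5 mm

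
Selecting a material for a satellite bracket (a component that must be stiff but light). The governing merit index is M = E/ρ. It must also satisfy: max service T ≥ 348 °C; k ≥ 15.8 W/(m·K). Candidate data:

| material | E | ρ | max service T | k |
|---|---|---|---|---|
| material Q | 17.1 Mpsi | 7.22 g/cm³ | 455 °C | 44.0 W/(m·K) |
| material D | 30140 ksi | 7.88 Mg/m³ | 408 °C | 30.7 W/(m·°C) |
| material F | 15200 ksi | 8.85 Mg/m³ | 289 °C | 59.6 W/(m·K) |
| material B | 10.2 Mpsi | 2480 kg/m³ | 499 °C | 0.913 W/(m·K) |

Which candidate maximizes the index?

Screen on constraints: max service T ≥ 348 °C; k ≥ 15.8 W/(m·K). Survivors: material Q, material D.
In SI units:
  material Q: E = 117.9 GPa, ρ = 7220 kg/m³
  material D: E = 207.8 GPa, ρ = 7880 kg/m³
  material D: M = 26.4 MN·m/kg
  material Q: M = 16.3 MN·m/kg
Material D has the largest M.

material D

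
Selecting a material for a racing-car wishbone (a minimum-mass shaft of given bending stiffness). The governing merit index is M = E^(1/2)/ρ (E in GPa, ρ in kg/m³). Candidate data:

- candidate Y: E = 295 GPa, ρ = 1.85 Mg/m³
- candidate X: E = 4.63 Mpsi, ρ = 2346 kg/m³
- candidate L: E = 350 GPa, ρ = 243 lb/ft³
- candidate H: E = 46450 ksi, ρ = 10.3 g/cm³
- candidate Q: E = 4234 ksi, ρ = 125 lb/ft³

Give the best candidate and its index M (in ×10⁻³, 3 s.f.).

Convert each candidate to consistent units, then evaluate M:
  candidate Y: E = 295.0 GPa, ρ = 1850 kg/m³
  candidate X: E = 31.92 GPa, ρ = 2346 kg/m³
  candidate L: E = 350.0 GPa, ρ = 3892 kg/m³
  candidate H: E = 320.3 GPa, ρ = 10300 kg/m³
  candidate Q: E = 29.19 GPa, ρ = 2002 kg/m³
  candidate Y: M = 9.28×10⁻³
  candidate L: M = 4.81×10⁻³
  candidate Q: M = 2.70×10⁻³
  candidate X: M = 2.41×10⁻³
  candidate H: M = 1.74×10⁻³
Highest index: candidate Y.

candidate Y, M = 9.28×10⁻³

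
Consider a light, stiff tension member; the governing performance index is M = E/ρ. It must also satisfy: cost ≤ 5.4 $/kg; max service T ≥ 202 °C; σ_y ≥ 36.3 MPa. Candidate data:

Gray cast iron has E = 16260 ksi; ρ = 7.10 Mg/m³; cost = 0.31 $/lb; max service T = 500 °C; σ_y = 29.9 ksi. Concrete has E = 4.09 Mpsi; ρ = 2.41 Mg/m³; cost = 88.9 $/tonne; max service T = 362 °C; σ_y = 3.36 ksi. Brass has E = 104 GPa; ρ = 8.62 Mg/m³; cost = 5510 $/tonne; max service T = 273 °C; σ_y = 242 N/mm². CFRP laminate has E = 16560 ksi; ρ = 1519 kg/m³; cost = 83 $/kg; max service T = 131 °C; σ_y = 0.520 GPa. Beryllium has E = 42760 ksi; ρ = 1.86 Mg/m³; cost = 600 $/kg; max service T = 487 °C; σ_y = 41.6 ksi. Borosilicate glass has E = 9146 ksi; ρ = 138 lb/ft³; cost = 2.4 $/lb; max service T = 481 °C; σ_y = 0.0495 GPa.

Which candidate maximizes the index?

borosilicate glass

Screen on constraints: cost ≤ 5.4 $/kg; max service T ≥ 202 °C; σ_y ≥ 36.3 MPa. Survivors: gray cast iron, borosilicate glass.
Convert each candidate to consistent units, then evaluate M:
  gray cast iron: E = 112.1 GPa, ρ = 7100 kg/m³
  borosilicate glass: E = 63.06 GPa, ρ = 2211 kg/m³
  borosilicate glass: M = 28.5 MN·m/kg
  gray cast iron: M = 15.8 MN·m/kg
Borosilicate glass has the largest M.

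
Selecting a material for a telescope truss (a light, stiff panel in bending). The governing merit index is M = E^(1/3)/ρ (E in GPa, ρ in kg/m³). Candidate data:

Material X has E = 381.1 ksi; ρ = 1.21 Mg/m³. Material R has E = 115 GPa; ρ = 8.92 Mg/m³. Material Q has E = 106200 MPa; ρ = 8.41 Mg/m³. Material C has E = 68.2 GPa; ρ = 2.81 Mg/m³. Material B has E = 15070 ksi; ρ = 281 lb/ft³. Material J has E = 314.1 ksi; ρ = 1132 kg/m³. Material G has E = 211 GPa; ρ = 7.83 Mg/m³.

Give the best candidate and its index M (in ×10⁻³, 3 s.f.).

material C, M = 1.45×10⁻³

After converting to SI:
  material X: E = 2.628 GPa, ρ = 1210 kg/m³
  material R: E = 115.0 GPa, ρ = 8920 kg/m³
  material Q: E = 106.2 GPa, ρ = 8410 kg/m³
  material C: E = 68.20 GPa, ρ = 2810 kg/m³
  material B: E = 103.9 GPa, ρ = 4501 kg/m³
  material J: E = 2.166 GPa, ρ = 1132 kg/m³
  material G: E = 211.0 GPa, ρ = 7830 kg/m³
  material C: M = 1.45×10⁻³
  material J: M = 1.14×10⁻³
  material X: M = 1.14×10⁻³
  material B: M = 1.04×10⁻³
  material G: M = 0.760×10⁻³
  material Q: M = 0.563×10⁻³
  material R: M = 0.545×10⁻³
The maximum is for material C.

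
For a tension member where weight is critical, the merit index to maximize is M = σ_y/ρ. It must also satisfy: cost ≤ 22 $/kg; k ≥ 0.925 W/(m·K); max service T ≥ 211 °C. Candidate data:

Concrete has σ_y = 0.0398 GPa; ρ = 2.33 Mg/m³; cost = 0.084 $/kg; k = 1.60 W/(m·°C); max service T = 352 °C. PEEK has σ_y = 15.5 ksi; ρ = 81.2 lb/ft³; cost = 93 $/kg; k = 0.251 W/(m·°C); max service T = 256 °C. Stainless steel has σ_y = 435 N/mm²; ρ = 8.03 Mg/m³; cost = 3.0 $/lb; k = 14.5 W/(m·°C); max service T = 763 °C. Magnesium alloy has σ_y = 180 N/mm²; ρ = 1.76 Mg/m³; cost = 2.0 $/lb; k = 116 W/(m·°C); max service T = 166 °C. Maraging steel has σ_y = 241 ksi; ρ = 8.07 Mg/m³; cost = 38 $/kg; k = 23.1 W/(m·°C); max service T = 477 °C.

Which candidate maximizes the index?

stainless steel

Screen on constraints: cost ≤ 22 $/kg; k ≥ 0.925 W/(m·K); max service T ≥ 211 °C. Survivors: concrete, stainless steel.
Convert each candidate to consistent units, then evaluate M:
  concrete: σ_y = 39.80 MPa, ρ = 2330 kg/m³
  stainless steel: σ_y = 435.0 MPa, ρ = 8030 kg/m³
  stainless steel: M = 54.2 kN·m/kg
  concrete: M = 17.1 kN·m/kg
Stainless steel has the largest M.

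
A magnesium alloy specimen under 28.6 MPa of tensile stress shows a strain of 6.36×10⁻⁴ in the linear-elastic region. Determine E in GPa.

45.0 GPa

E = σ/ε = 28.6 MPa / 6.36×10⁻⁴ = 44970 MPa = 45.0 GPa.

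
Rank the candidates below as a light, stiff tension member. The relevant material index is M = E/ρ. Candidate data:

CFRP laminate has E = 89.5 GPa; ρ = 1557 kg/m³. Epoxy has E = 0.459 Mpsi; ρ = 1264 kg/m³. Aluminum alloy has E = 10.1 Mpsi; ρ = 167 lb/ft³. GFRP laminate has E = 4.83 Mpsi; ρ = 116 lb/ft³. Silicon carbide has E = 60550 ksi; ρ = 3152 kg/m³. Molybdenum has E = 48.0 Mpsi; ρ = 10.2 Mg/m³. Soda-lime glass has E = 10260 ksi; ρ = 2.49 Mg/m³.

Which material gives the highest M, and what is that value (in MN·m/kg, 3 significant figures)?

Normalizing units and computing the index:
  CFRP laminate: E = 89.50 GPa, ρ = 1557 kg/m³
  epoxy: E = 3.165 GPa, ρ = 1264 kg/m³
  aluminum alloy: E = 69.64 GPa, ρ = 2675 kg/m³
  GFRP laminate: E = 33.30 GPa, ρ = 1858 kg/m³
  silicon carbide: E = 417.5 GPa, ρ = 3152 kg/m³
  molybdenum: E = 330.9 GPa, ρ = 10200 kg/m³
  soda-lime glass: E = 70.74 GPa, ρ = 2490 kg/m³
  silicon carbide: M = 132 MN·m/kg
  CFRP laminate: M = 57.5 MN·m/kg
  molybdenum: M = 32.4 MN·m/kg
  soda-lime glass: M = 28.4 MN·m/kg
  aluminum alloy: M = 26.0 MN·m/kg
  GFRP laminate: M = 17.9 MN·m/kg
  epoxy: M = 2.50 MN·m/kg
Silicon carbide has the largest M.

silicon carbide, M = 132 MN·m/kg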